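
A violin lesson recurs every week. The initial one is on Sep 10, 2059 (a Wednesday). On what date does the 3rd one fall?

The 3rd occurrence is 2 intervals after the first: 2 × 7 = 14 days after Sep 10, 2059.
14 days later is Sep 24, 2059.

Sep 24, 2059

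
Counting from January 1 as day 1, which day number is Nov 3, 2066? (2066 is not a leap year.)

307

Days in months before Nov: 31 + 28 + 31 + 30 + 31 + 30 + 31 + 31 + 30 + 31 = 304.
Plus 3 days into Nov → day 307.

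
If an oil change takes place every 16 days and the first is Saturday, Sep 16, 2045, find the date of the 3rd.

Oct 18, 2045

The 3rd occurrence is 2 intervals after the first: 2 × 16 = 32 days after Sep 16, 2045.
Sep has 30 days — 14 days to the end of Sep leaves 18.
18 days into Oct → Oct 18, 2045.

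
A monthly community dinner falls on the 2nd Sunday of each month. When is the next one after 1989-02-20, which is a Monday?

February 1989 starts on a Wednesday; its first Sunday is the 5th, so the 2nd Sunday is the 12th — 1989-02-12.
That is not after 1989-02-20, so look at March 1989.
March 1989 starts on a Wednesday; its first Sunday is the 5th, so the 2nd Sunday is the 12th — 1989-03-12.

1989-03-12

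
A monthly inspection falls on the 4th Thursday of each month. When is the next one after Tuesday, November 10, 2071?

November 2071 starts on a Sunday; its first Thursday is the 5th, so the 4th Thursday is the 26th — November 26, 2071.
November 26, 2071 is after November 10, 2071, so that is the next one.

November 26, 2071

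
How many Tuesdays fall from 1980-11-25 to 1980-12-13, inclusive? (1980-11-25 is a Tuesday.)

1980-11-25 is a Tuesday; the first Tuesday on or after it is 1980-11-25.
From 1980-11-25 to 1980-12-13: 5 + 13 = 18 days (rest of November, December).
18 ÷ 7 = 2 full weeks with remainder 4, so 2 more Tuesdays after the first → 3.

3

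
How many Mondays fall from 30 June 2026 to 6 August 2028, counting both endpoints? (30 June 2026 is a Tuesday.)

109

30 June 2026 is a Tuesday; the first Monday on or after it is 6 July 2026 (6 days later).
From 6 July 2026 to 6 August 2028: 178 + 365 + 219 = 762 days (rest of 2026, 2027, to 6 August 2028 in 2028).
762 ÷ 7 = 108 full weeks with remainder 6, so 108 more Mondays after the first → 109.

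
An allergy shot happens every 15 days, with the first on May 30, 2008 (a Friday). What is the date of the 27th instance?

The 27th occurrence is 26 intervals after the first: 26 × 15 = 390 days after May 30, 2008.
May has 31 days — 1 day to the end of May leaves 389.
June has 30 days (359 left).
July has 31 days (328 left).
August has 31 days (297 left).
September has 30 days (267 left).
October has 31 days (236 left).
November has 30 days (206 left).
December has 31 days (175 left).
January has 31 days (144 left).
February has 28 days (116 left).
March has 31 days (85 left).
April has 30 days (55 left).
May has 31 days (24 left).
24 days into June → June 24, 2009.

June 24, 2009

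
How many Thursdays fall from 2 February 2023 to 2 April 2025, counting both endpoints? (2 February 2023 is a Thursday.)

113

2 February 2023 is a Thursday; the first Thursday on or after it is 2 February 2023.
From 2 February 2023 to 2 April 2025: 332 + 366 + 92 = 790 days (rest of 2023, 2024, to 2 April 2025 in 2025).
790 ÷ 7 = 112 full weeks with remainder 6, so 112 more Thursdays after the first → 113.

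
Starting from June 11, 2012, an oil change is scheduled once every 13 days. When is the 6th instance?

August 15, 2012

The 6th occurrence is 5 intervals after the first: 5 × 13 = 65 days after June 11, 2012.
June has 30 days — 19 days to the end of June leaves 46.
July has 31 days (15 left).
15 days into August → August 15, 2012.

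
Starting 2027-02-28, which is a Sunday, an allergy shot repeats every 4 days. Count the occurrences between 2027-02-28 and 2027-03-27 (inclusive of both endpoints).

7

Occurrences land 4·i days after 2027-02-28 for i = 0, 1, 2, …
The window opens on the start date, so the first occurrence inside is #1 on 2027-02-28.
2027-03-27 is 27 days after the start; 27 ÷ 4 = 6 remainder 3. Last occurrence in the window: #7 on 2027-03-24.
Occurrences #1 through #7: 7 in total.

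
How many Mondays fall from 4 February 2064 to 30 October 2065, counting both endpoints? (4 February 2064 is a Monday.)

91

4 February 2064 is a Monday; the first Monday on or after it is 4 February 2064.
From 4 February 2064 to 30 October 2065: 331 + 303 = 634 days (rest of 2064, to 30 October 2065 in 2065).
634 ÷ 7 = 90 full weeks with remainder 4, so 90 more Mondays after the first → 91.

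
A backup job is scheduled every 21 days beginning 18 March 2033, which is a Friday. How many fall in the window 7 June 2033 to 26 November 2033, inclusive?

Occurrences land 21·i days after 18 March 2033 for i = 0, 1, 2, …
7 June 2033 is 81 days after the start; 81 ÷ 21 = 3 remainder 18; since the remainder is 18, round up to i = 4. First occurrence in the window: #5 on 10 June 2033 (4×21 = 84 days in).
26 November 2033 is 253 days after the start; 253 ÷ 21 = 12 remainder 1. Last occurrence in the window: #13 on 25 November 2033.
Occurrences #5 through #13: 9 in total.

9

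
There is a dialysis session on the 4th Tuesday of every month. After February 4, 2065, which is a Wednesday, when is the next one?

February 24, 2065

February 2065 starts on a Sunday; its first Tuesday is the 3rd, so the 4th Tuesday is the 24th — February 24, 2065.
February 24, 2065 is after February 4, 2065, so that is the next one.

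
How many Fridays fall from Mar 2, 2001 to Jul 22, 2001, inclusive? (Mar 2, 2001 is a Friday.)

Mar 2, 2001 is a Friday; the first Friday on or after it is Mar 2, 2001.
From Mar 2, 2001 to Jul 22, 2001: 29 + 30 + 31 + 30 + 22 = 142 days (rest of Mar, Apr, May, Jun, Jul).
142 ÷ 7 = 20 full weeks with remainder 2, so 20 more Fridays after the first → 21.

21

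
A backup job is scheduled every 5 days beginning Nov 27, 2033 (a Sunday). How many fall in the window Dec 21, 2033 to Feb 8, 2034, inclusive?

10

Occurrences land 5·i days after Nov 27, 2033 for i = 0, 1, 2, …
Dec 21, 2033 is 24 days after the start; 24 ÷ 5 = 4 remainder 4; since the remainder is 4, round up to i = 5. First occurrence in the window: #6 on Dec 22, 2033 (5×5 = 25 days in).
Feb 8, 2034 is 73 days after the start; 73 ÷ 5 = 14 remainder 3. Last occurrence in the window: #15 on Feb 5, 2034.
Occurrences #6 through #15: 10 in total.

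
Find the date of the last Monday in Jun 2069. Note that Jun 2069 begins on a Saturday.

Jun 2069 begins on a Saturday, so the first Monday is Jun 3 (2 days later).
Jun 2069 has 30 days. Adding weeks: 3, 10, 17, 24 — the last one ≤ 30 is the 24th.

Jun 24, 2069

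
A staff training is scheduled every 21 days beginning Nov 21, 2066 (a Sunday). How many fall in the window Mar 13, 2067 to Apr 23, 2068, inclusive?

Occurrences land 21·i days after Nov 21, 2066 for i = 0, 1, 2, …
Mar 13, 2067 is 112 days after the start; 112 ÷ 21 = 5 remainder 7; since the remainder is 7, round up to i = 6. First occurrence in the window: #7 on Mar 27, 2067 (6×21 = 126 days in).
Apr 23, 2068 is 519 days after the start; 519 ÷ 21 = 24 remainder 15. Last occurrence in the window: #25 on Apr 8, 2068.
Occurrences #7 through #25: 19 in total.

19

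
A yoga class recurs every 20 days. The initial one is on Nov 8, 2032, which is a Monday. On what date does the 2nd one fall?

The 2nd occurrence is 1 interval after the first: 1 × 20 = 20 days after Nov 8, 2032.
20 days later is Nov 28, 2032.

Nov 28, 2032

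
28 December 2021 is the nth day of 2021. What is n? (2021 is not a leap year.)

Days in months before December: 31 + 28 + 31 + 30 + 31 + 30 + 31 + 31 + 30 + 31 + 30 = 334.
Plus 28 days into December → day 362.

362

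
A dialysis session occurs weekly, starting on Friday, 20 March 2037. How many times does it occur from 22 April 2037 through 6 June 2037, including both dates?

7

Occurrences land 7·i days after 20 March 2037 for i = 0, 1, 2, …
22 April 2037 is 33 days after the start; 33 ÷ 7 = 4 remainder 5; since the remainder is 5, round up to i = 5. First occurrence in the window: #6 on 24 April 2037 (5×7 = 35 days in).
6 June 2037 is 78 days after the start; 78 ÷ 7 = 11 remainder 1. Last occurrence in the window: #12 on 5 June 2037.
Occurrences #6 through #12: 7 in total.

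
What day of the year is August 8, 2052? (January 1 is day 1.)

Days in months before August: 31 + 29 + 31 + 30 + 31 + 30 + 31 = 213.
Plus 8 days into August → day 221.

221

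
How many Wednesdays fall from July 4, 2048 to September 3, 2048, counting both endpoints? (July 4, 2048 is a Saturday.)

9

July 4, 2048 is a Saturday; the first Wednesday on or after it is July 8, 2048 (4 days later).
From July 8, 2048 to September 3, 2048: 23 + 31 + 3 = 57 days (rest of July, August, September).
57 ÷ 7 = 8 full weeks with remainder 1, so 8 more Wednesdays after the first → 9.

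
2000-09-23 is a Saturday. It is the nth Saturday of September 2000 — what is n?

4th

Day 23 falls in week ⌈23/7⌉ of the month.
Days 1–7 hold the 1st Saturday, 8–14 the 2nd, 15–21 the 3rd, 22–28 the 4th, 29–31 the 5th.
23 is in the range for the 4th.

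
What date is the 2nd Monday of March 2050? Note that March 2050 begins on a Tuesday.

March 2050 begins on a Tuesday, so the first Monday is March 7 (6 days later).
The 2nd Monday is 1 weeks later: 7 + 7 = 14.

2050-03-14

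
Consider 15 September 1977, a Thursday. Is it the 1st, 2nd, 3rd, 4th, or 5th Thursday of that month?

3rd

Day 15 falls in week ⌈15/7⌉ of the month.
Days 1–7 hold the 1st Thursday, 8–14 the 2nd, 15–21 the 3rd, 22–28 the 4th, 29–31 the 5th.
15 is in the range for the 3rd.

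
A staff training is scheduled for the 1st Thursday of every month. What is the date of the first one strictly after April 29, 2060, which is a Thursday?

May 6, 2060

April 2060 starts on a Thursday, so its 1st Thursday is April 1, 2060.
That is not after April 29, 2060, so look at May 2060.
May 2060 starts on a Saturday, so its 1st Thursday is May 6, 2060 (5 days in).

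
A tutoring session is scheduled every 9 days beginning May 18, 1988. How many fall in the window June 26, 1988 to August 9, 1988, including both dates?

Occurrences land 9·i days after May 18, 1988 for i = 0, 1, 2, …
June 26, 1988 is 39 days after the start; 39 ÷ 9 = 4 remainder 3; since the remainder is 3, round up to i = 5. First occurrence in the window: #6 on July 2, 1988 (5×9 = 45 days in).
August 9, 1988 is 83 days after the start; 83 ÷ 9 = 9 remainder 2. Last occurrence in the window: #10 on August 7, 1988.
Occurrences #6 through #10: 5 in total.

5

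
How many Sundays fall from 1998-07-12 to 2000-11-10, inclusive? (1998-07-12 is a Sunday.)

1998-07-12 is a Sunday; the first Sunday on or after it is 1998-07-12.
From 1998-07-12 to 2000-11-10: 172 + 365 + 315 = 852 days (rest of 1998, 1999, to 2000-11-10 in 2000).
852 ÷ 7 = 121 full weeks with remainder 5, so 121 more Sundays after the first → 122.

122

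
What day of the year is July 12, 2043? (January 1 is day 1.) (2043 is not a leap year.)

Days in months before July: 31 + 28 + 31 + 30 + 31 + 30 = 181.
Plus 12 days into July → day 193.

193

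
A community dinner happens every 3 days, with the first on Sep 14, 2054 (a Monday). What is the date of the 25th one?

The 25th occurrence is 24 intervals after the first: 24 × 3 = 72 days after Sep 14, 2054.
Sep has 30 days — 16 days to the end of Sep leaves 56.
Oct has 31 days (25 left).
25 days into Nov → Nov 25, 2054.

Nov 25, 2054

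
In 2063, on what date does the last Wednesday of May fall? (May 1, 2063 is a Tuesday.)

May 30, 2063

May 2063 begins on a Tuesday, so the first Wednesday is May 2 (1 day later).
May 2063 has 31 days. Adding weeks: 2, 9, 16, 23, 30 — the last one ≤ 31 is the 30th.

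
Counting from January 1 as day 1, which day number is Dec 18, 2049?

352

Days in months before Dec: 31 + 28 + 31 + 30 + 31 + 30 + 31 + 31 + 30 + 31 + 30 = 334.
Plus 18 days into Dec → day 352.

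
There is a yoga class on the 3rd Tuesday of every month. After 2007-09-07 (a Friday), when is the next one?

September 2007 starts on a Saturday; its first Tuesday is the 4th, so the 3rd Tuesday is the 18th — 2007-09-18.
2007-09-18 is after 2007-09-07, so that is the next one.

2007-09-18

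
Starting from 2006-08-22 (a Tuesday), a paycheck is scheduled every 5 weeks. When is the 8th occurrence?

The 8th occurrence is 7 intervals after the first: 7 × 35 = 245 days after 2006-08-22.
August has 31 days — 9 days to the end of August leaves 236.
September has 30 days (206 left).
October has 31 days (175 left).
November has 30 days (145 left).
December has 31 days (114 left).
January has 31 days (83 left).
February has 28 days (55 left).
March has 31 days (24 left).
24 days into April → 2007-04-24.

2007-04-24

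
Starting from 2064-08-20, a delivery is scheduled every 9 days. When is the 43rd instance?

The 43rd occurrence is 42 intervals after the first: 42 × 9 = 378 days after 2064-08-20.
August has 31 days — 11 days to the end of August leaves 367.
September has 30 days (337 left).
October has 31 days (306 left).
November has 30 days (276 left).
December has 31 days (245 left).
January has 31 days (214 left).
February has 28 days (186 left).
March has 31 days (155 left).
April has 30 days (125 left).
May has 31 days (94 left).
June has 30 days (64 left).
July has 31 days (33 left).
August has 31 days (2 left).
2 days into September → 2065-09-02.

2065-09-02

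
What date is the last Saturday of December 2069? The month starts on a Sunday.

28 December 2069

December 2069 begins on a Sunday, so the first Saturday is December 7 (6 days later).
December 2069 has 31 days. Adding weeks: 7, 14, 21, 28 — the last one ≤ 31 is the 28th.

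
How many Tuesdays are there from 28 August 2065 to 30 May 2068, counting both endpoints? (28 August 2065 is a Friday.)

28 August 2065 is a Friday; the first Tuesday on or after it is 1 September 2065 (4 days later).
From 1 September 2065 to 30 May 2068: 121 + 365 + 365 + 151 = 1002 days (rest of 2065, 2066, 2067, to 30 May 2068 in 2068).
1002 ÷ 7 = 143 full weeks with remainder 1, so 143 more Tuesdays after the first → 144.

144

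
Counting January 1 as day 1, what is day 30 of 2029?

30 into January → January 30.

2029-01-30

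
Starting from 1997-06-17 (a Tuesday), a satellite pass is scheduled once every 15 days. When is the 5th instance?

The 5th occurrence is 4 intervals after the first: 4 × 15 = 60 days after 1997-06-17.
June has 30 days — 13 days to the end of June leaves 47.
July has 31 days (16 left).
16 days into August → 1997-08-16.

1997-08-16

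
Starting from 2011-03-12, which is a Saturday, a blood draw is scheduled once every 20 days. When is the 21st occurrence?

The 21st occurrence is 20 intervals after the first: 20 × 20 = 400 days after 2011-03-12.
March has 31 days — 19 days to the end of March leaves 381.
April has 30 days (351 left).
May has 31 days (320 left).
June has 30 days (290 left).
July has 31 days (259 left).
August has 31 days (228 left).
September has 30 days (198 left).
October has 31 days (167 left).
November has 30 days (137 left).
December has 31 days (106 left).
January has 31 days (75 left).
February has 29 days (46 left).
March has 31 days (15 left).
15 days into April → 2012-04-15.

2012-04-15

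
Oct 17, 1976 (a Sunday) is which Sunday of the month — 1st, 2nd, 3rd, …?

3rd

Day 17 falls in week ⌈17/7⌉ of the month.
Days 1–7 hold the 1st Sunday, 8–14 the 2nd, 15–21 the 3rd, 22–28 the 4th, 29–31 the 5th.
17 is in the range for the 3rd.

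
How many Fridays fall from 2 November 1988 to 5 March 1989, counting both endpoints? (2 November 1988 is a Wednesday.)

18

2 November 1988 is a Wednesday; the first Friday on or after it is 4 November 1988 (2 days later).
From 4 November 1988 to 5 March 1989: 26 + 31 + 31 + 28 + 5 = 121 days (rest of November, December, January, February, March).
121 ÷ 7 = 17 full weeks with remainder 2, so 17 more Fridays after the first → 18.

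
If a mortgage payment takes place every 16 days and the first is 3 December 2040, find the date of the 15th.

The 15th occurrence is 14 intervals after the first: 14 × 16 = 224 days after 3 December 2040.
December has 31 days — 28 days to the end of December leaves 196.
January has 31 days (165 left).
February has 28 days (137 left).
March has 31 days (106 left).
April has 30 days (76 left).
May has 31 days (45 left).
June has 30 days (15 left).
15 days into July → 15 July 2041.

15 July 2041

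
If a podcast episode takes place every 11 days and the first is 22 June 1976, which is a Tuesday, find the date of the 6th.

The 6th occurrence is 5 intervals after the first: 5 × 11 = 55 days after 22 June 1976.
June has 30 days — 8 days to the end of June leaves 47.
July has 31 days (16 left).
16 days into August → 16 August 1976.

16 August 1976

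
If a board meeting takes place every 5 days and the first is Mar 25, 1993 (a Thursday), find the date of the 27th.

The 27th occurrence is 26 intervals after the first: 26 × 5 = 130 days after Mar 25, 1993.
Mar has 31 days — 6 days to the end of Mar leaves 124.
Apr has 30 days (94 left).
May has 31 days (63 left).
Jun has 30 days (33 left).
Jul has 31 days (2 left).
2 days into Aug → Aug 2, 1993.

Aug 2, 1993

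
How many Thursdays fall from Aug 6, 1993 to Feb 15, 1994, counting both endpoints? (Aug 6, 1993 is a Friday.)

Aug 6, 1993 is a Friday; the first Thursday on or after it is Aug 12, 1993 (6 days later).
From Aug 12, 1993 to Feb 15, 1994: 19 + 30 + 31 + 30 + 31 + 31 + 15 = 187 days (rest of Aug, Sep, Oct, Nov, Dec, Jan, Feb).
187 ÷ 7 = 26 full weeks with remainder 5, so 26 more Thursdays after the first → 27.

27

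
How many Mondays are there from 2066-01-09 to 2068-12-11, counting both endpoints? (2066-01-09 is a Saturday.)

2066-01-09 is a Saturday; the first Monday on or after it is 2066-01-11 (2 days later).
From 2066-01-11 to 2068-12-11: 354 + 365 + 346 = 1065 days (rest of 2066, 2067, to 2068-12-11 in 2068).
1065 ÷ 7 = 152 full weeks with remainder 1, so 152 more Mondays after the first → 153.

153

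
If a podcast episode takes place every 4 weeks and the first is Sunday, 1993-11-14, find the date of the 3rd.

1994-01-09

The 3rd occurrence is 2 intervals after the first: 2 × 28 = 56 days after 1993-11-14.
November has 30 days — 16 days to the end of November leaves 40.
December has 31 days (9 left).
9 days into January → 1994-01-09.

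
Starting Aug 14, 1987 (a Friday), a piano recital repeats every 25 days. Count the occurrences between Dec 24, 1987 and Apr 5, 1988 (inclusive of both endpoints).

4

Occurrences land 25·i days after Aug 14, 1987 for i = 0, 1, 2, …
Dec 24, 1987 is 132 days after the start; 132 ÷ 25 = 5 remainder 7; since the remainder is 7, round up to i = 6. First occurrence in the window: #7 on Jan 11, 1988 (6×25 = 150 days in).
Apr 5, 1988 is 235 days after the start; 235 ÷ 25 = 9 remainder 10. Last occurrence in the window: #10 on Mar 26, 1988.
Occurrences #7 through #10: 4 in total.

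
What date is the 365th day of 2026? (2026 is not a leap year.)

January has 31 days (365 − 31 = 334 remain).
February has 28 days (334 − 28 = 306 remain).
March has 31 days (306 − 31 = 275 remain).
April has 30 days (275 − 30 = 245 remain).
May has 31 days (245 − 31 = 214 remain).
June has 30 days (214 − 30 = 184 remain).
July has 31 days (184 − 31 = 153 remain).
August has 31 days (153 − 31 = 122 remain).
September has 30 days (122 − 30 = 92 remain).
October has 31 days (92 − 31 = 61 remain).
November has 30 days (61 − 30 = 31 remain).
31 into December → December 31.

31 December 2026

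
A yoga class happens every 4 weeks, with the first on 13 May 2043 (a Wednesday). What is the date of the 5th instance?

The 5th occurrence is 4 intervals after the first: 4 × 28 = 112 days after 13 May 2043.
May has 31 days — 18 days to the end of May leaves 94.
June has 30 days (64 left).
July has 31 days (33 left).
August has 31 days (2 left).
2 days into September → 2 September 2043.

2 September 2043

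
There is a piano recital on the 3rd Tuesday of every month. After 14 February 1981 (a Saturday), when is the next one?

17 February 1981

February 1981 starts on a Sunday; its first Tuesday is the 3rd, so the 3rd Tuesday is the 17th — 17 February 1981.
17 February 1981 is after 14 February 1981, so that is the next one.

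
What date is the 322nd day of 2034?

January has 31 days (322 − 31 = 291 remain).
February has 28 days (291 − 28 = 263 remain).
March has 31 days (263 − 31 = 232 remain).
April has 30 days (232 − 30 = 202 remain).
May has 31 days (202 − 31 = 171 remain).
June has 30 days (171 − 30 = 141 remain).
July has 31 days (141 − 31 = 110 remain).
August has 31 days (110 − 31 = 79 remain).
September has 30 days (79 − 30 = 49 remain).
October has 31 days (49 − 31 = 18 remain).
18 into November → November 18.

18 November 2034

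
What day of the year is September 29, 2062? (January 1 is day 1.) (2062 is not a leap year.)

272

Days in months before September: 31 + 28 + 31 + 30 + 31 + 30 + 31 + 31 = 243.
Plus 29 days into September → day 272.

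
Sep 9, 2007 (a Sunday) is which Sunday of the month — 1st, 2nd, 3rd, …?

Day 9 falls in week ⌈9/7⌉ of the month.
Days 1–7 hold the 1st Sunday, 8–14 the 2nd, 15–21 the 3rd, 22–28 the 4th, 29–31 the 5th.
9 is in the range for the 2nd.

2nd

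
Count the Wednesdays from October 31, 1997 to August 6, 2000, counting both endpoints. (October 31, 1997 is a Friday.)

October 31, 1997 is a Friday; the first Wednesday on or after it is November 5, 1997 (5 days later).
From November 5, 1997 to August 6, 2000: 56 + 365 + 365 + 219 = 1005 days (rest of 1997, 1998, 1999, to August 6, 2000 in 2000).
1005 ÷ 7 = 143 full weeks with remainder 4, so 143 more Wednesdays after the first → 144.

144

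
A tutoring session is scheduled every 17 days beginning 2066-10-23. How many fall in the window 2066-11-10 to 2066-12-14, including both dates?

Occurrences land 17·i days after 2066-10-23 for i = 0, 1, 2, …
2066-11-10 is 18 days after the start; 18 ÷ 17 = 1 remainder 1; since the remainder is 1, round up to i = 2. First occurrence in the window: #3 on 2066-11-26 (2×17 = 34 days in).
2066-12-14 is 52 days after the start; 52 ÷ 17 = 3 remainder 1. Last occurrence in the window: #4 on 2066-12-13.
Occurrences #3 through #4: 2 in total.

2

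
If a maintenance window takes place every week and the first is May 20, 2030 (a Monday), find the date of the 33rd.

December 30, 2030

The 33rd occurrence is 32 intervals after the first: 32 × 7 = 224 days after May 20, 2030.
May has 31 days — 11 days to the end of May leaves 213.
June has 30 days (183 left).
July has 31 days (152 left).
August has 31 days (121 left).
September has 30 days (91 left).
October has 31 days (60 left).
November has 30 days (30 left).
30 days into December → December 30, 2030.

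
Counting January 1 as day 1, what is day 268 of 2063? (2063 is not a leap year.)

2063-09-25

January has 31 days (268 − 31 = 237 remain).
February has 28 days (237 − 28 = 209 remain).
March has 31 days (209 − 31 = 178 remain).
April has 30 days (178 − 30 = 148 remain).
May has 31 days (148 − 31 = 117 remain).
June has 30 days (117 − 30 = 87 remain).
July has 31 days (87 − 31 = 56 remain).
August has 31 days (56 − 31 = 25 remain).
25 into September → September 25.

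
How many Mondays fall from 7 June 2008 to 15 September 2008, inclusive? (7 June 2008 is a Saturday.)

15

7 June 2008 is a Saturday; the first Monday on or after it is 9 June 2008 (2 days later).
From 9 June 2008 to 15 September 2008: 21 + 31 + 31 + 15 = 98 days (rest of June, July, August, September).
98 ÷ 7 = 14 full weeks with remainder 0, so 14 more Mondays after the first → 15.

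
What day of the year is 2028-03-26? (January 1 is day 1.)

Days in months before March: 31 + 29 = 60.
Plus 26 days into March → day 86.

86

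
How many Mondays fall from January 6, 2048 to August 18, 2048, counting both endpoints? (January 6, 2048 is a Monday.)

January 6, 2048 is a Monday; the first Monday on or after it is January 6, 2048.
From January 6, 2048 to August 18, 2048: 25 + 29 + 31 + 30 + 31 + 30 + 31 + 18 = 225 days (rest of January, February, March, April, May, June, July, August).
225 ÷ 7 = 32 full weeks with remainder 1, so 32 more Mondays after the first → 33.

33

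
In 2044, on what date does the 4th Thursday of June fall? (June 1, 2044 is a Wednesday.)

June 2044 begins on a Wednesday, so the first Thursday is June 2 (1 day later).
The 4th Thursday is 3 weeks later: 2 + 21 = 23.

June 23, 2044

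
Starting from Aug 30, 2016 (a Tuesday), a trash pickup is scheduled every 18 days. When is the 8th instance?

Jan 3, 2017

The 8th occurrence is 7 intervals after the first: 7 × 18 = 126 days after Aug 30, 2016.
Aug has 31 days — 1 day to the end of Aug leaves 125.
Sep has 30 days (95 left).
Oct has 31 days (64 left).
Nov has 30 days (34 left).
Dec has 31 days (3 left).
3 days into Jan → Jan 3, 2017.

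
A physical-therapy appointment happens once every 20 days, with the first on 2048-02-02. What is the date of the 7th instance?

2048-06-01

The 7th occurrence is 6 intervals after the first: 6 × 20 = 120 days after 2048-02-02.
February has 29 days — 27 days to the end of February leaves 93.
March has 31 days (62 left).
April has 30 days (32 left).
May has 31 days (1 left).
1 day into June → 2048-06-01.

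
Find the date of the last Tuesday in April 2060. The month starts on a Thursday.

April 2060 begins on a Thursday, so the first Tuesday is April 6 (5 days later).
April 2060 has 30 days. Adding weeks: 6, 13, 20, 27 — the last one ≤ 30 is the 27th.

2060-04-27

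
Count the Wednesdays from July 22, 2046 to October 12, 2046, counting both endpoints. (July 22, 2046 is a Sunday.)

12

July 22, 2046 is a Sunday; the first Wednesday on or after it is July 25, 2046 (3 days later).
From July 25, 2046 to October 12, 2046: 6 + 31 + 30 + 12 = 79 days (rest of July, August, September, October).
79 ÷ 7 = 11 full weeks with remainder 2, so 11 more Wednesdays after the first → 12.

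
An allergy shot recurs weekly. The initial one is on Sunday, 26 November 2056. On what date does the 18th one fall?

The 18th occurrence is 17 intervals after the first: 17 × 7 = 119 days after 26 November 2056.
November has 30 days — 4 days to the end of November leaves 115.
December has 31 days (84 left).
January has 31 days (53 left).
February has 28 days (25 left).
25 days into March → 25 March 2057.

25 March 2057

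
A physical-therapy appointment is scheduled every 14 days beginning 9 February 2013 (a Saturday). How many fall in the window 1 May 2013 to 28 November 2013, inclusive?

15

Occurrences land 14·i days after 9 February 2013 for i = 0, 1, 2, …
1 May 2013 is 81 days after the start; 81 ÷ 14 = 5 remainder 11; since the remainder is 11, round up to i = 6. First occurrence in the window: #7 on 4 May 2013 (6×14 = 84 days in).
28 November 2013 is 292 days after the start; 292 ÷ 14 = 20 remainder 12. Last occurrence in the window: #21 on 16 November 2013.
Occurrences #7 through #21: 15 in total.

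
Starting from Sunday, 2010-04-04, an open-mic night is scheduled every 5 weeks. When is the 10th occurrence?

The 10th occurrence is 9 intervals after the first: 9 × 35 = 315 days after 2010-04-04.
April has 30 days — 26 days to the end of April leaves 289.
May has 31 days (258 left).
June has 30 days (228 left).
July has 31 days (197 left).
August has 31 days (166 left).
September has 30 days (136 left).
October has 31 days (105 left).
November has 30 days (75 left).
December has 31 days (44 left).
January has 31 days (13 left).
13 days into February → 2011-02-13.

2011-02-13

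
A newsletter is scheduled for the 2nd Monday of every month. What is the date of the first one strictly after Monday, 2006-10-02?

October 2006 starts on a Sunday; its first Monday is the 2nd, so the 2nd Monday is the 9th — 2006-10-09.
2006-10-09 is after 2006-10-02, so that is the next one.

2006-10-09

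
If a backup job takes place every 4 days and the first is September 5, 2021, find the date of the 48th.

The 48th occurrence is 47 intervals after the first: 47 × 4 = 188 days after September 5, 2021.
September has 30 days — 25 days to the end of September leaves 163.
October has 31 days (132 left).
November has 30 days (102 left).
December has 31 days (71 left).
January has 31 days (40 left).
February has 28 days (12 left).
12 days into March → March 12, 2022.

March 12, 2022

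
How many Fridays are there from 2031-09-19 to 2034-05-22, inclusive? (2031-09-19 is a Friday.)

2031-09-19 is a Friday; the first Friday on or after it is 2031-09-19.
From 2031-09-19 to 2034-05-22: 103 + 366 + 365 + 142 = 976 days (rest of 2031, 2032, 2033, to 2034-05-22 in 2034).
976 ÷ 7 = 139 full weeks with remainder 3, so 139 more Fridays after the first → 140.

140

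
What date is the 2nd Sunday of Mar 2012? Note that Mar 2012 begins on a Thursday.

Mar 11, 2012

Mar 2012 begins on a Thursday, so the first Sunday is Mar 4 (3 days later).
The 2nd Sunday is 1 weeks later: 4 + 7 = 11.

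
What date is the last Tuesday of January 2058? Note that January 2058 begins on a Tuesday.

January 2058 begins on a Tuesday, so the first Tuesday is January 1.
January 2058 has 31 days. Adding weeks: 1, 8, 15, 22, 29 — the last one ≤ 31 is the 29th.

January 29, 2058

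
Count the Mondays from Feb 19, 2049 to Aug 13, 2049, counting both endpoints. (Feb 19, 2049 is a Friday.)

25

Feb 19, 2049 is a Friday; the first Monday on or after it is Feb 22, 2049 (3 days later).
From Feb 22, 2049 to Aug 13, 2049: 6 + 31 + 30 + 31 + 30 + 31 + 13 = 172 days (rest of Feb, Mar, Apr, May, Jun, Jul, Aug).
172 ÷ 7 = 24 full weeks with remainder 4, so 24 more Mondays after the first → 25.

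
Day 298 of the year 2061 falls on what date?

October 25, 2061

January has 31 days (298 − 31 = 267 remain).
February has 28 days (267 − 28 = 239 remain).
March has 31 days (239 − 31 = 208 remain).
April has 30 days (208 − 30 = 178 remain).
May has 31 days (178 − 31 = 147 remain).
June has 30 days (147 − 30 = 117 remain).
July has 31 days (117 − 31 = 86 remain).
August has 31 days (86 − 31 = 55 remain).
September has 30 days (55 − 30 = 25 remain).
25 into October → October 25.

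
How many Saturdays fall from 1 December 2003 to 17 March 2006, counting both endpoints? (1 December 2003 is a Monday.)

1 December 2003 is a Monday; the first Saturday on or after it is 6 December 2003 (5 days later).
From 6 December 2003 to 17 March 2006: 25 + 366 + 365 + 76 = 832 days (rest of 2003, 2004, 2005, to 17 March 2006 in 2006).
832 ÷ 7 = 118 full weeks with remainder 6, so 118 more Saturdays after the first → 119.

119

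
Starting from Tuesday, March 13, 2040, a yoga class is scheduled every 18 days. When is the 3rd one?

The 3rd occurrence is 2 intervals after the first: 2 × 18 = 36 days after March 13, 2040.
March has 31 days — 18 days to the end of March leaves 18.
18 days into April → April 18, 2040.

April 18, 2040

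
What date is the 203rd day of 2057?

22 July 2057

January has 31 days (203 − 31 = 172 remain).
February has 28 days (172 − 28 = 144 remain).
March has 31 days (144 − 31 = 113 remain).
April has 30 days (113 − 30 = 83 remain).
May has 31 days (83 − 31 = 52 remain).
June has 30 days (52 − 30 = 22 remain).
22 into July → July 22.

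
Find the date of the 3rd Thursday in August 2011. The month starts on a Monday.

August 2011 begins on a Monday, so the first Thursday is August 4 (3 days later).
The 3rd Thursday is 2 weeks later: 4 + 14 = 18.

18 August 2011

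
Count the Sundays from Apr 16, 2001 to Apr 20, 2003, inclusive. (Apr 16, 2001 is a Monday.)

105

Apr 16, 2001 is a Monday; the first Sunday on or after it is Apr 22, 2001 (6 days later).
From Apr 22, 2001 to Apr 20, 2003: 253 + 365 + 110 = 728 days (rest of 2001, 2002, to Apr 20, 2003 in 2003).
728 ÷ 7 = 104 full weeks with remainder 0, so 104 more Sundays after the first → 105.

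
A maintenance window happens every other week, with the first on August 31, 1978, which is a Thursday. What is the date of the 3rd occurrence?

The 3rd occurrence is 2 intervals after the first: 2 × 14 = 28 days after August 31, 1978.
August has 31 days — 0 days to the end of August leaves 28.
28 days into September → September 28, 1978.

September 28, 1978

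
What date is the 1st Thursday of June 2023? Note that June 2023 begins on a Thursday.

1 June 2023

June 2023 begins on a Thursday, so the first Thursday is June 1.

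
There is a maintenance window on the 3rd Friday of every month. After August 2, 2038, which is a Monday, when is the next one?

August 20, 2038

August 2038 starts on a Sunday; its first Friday is the 6th, so the 3rd Friday is the 20th — August 20, 2038.
August 20, 2038 is after August 2, 2038, so that is the next one.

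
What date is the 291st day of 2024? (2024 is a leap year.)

October 17, 2024

January has 31 days (291 − 31 = 260 remain).
February has 29 days (260 − 29 = 231 remain).
March has 31 days (231 − 31 = 200 remain).
April has 30 days (200 − 30 = 170 remain).
May has 31 days (170 − 31 = 139 remain).
June has 30 days (139 − 30 = 109 remain).
July has 31 days (109 − 31 = 78 remain).
August has 31 days (78 − 31 = 47 remain).
September has 30 days (47 − 30 = 17 remain).
17 into October → October 17.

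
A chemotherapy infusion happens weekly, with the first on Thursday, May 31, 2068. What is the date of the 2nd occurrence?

The 2nd occurrence is 1 interval after the first: 1 × 7 = 7 days after May 31, 2068.
May has 31 days — 0 days to the end of May leaves 7.
7 days into June → June 7, 2068.

June 7, 2068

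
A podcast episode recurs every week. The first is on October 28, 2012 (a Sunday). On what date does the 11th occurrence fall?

The 11th occurrence is 10 intervals after the first: 10 × 7 = 70 days after October 28, 2012.
October has 31 days — 3 days to the end of October leaves 67.
November has 30 days (37 left).
December has 31 days (6 left).
6 days into January → January 6, 2013.

January 6, 2013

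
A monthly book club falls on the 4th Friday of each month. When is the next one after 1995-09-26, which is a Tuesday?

1995-10-27

September 1995 starts on a Friday; its first Friday is the 1st, so the 4th Friday is the 22nd — 1995-09-22.
That is not after 1995-09-26, so look at October 1995.
October 1995 starts on a Sunday; its first Friday is the 6th, so the 4th Friday is the 27th — 1995-10-27.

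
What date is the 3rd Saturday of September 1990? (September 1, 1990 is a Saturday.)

September 1990 begins on a Saturday, so the first Saturday is September 1.
The 3rd Saturday is 2 weeks later: 1 + 14 = 15.

15 September 1990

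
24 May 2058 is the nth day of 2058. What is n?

144

Days in months before May: 31 + 28 + 31 + 30 = 120.
Plus 24 days into May → day 144.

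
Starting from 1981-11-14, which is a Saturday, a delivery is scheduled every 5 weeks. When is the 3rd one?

1982-01-23

The 3rd occurrence is 2 intervals after the first: 2 × 35 = 70 days after 1981-11-14.
November has 30 days — 16 days to the end of November leaves 54.
December has 31 days (23 left).
23 days into January → 1982-01-23.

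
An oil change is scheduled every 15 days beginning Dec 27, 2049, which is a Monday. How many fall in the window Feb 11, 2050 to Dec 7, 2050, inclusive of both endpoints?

Occurrences land 15·i days after Dec 27, 2049 for i = 0, 1, 2, …
Feb 11, 2050 is 46 days after the start; 46 ÷ 15 = 3 remainder 1; since the remainder is 1, round up to i = 4. First occurrence in the window: #5 on Feb 25, 2050 (4×15 = 60 days in).
Dec 7, 2050 is 345 days after the start; 345 ÷ 15 = 23 remainder 0. Last occurrence in the window: #24 on Dec 7, 2050.
Occurrences #5 through #24: 20 in total.

20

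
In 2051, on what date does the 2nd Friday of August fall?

2051-08-11

August 2051 begins on a Tuesday, so the first Friday is August 4 (3 days later).
The 2nd Friday is 1 weeks later: 4 + 7 = 11.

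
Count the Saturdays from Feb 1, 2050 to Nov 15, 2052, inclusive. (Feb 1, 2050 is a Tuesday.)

Feb 1, 2050 is a Tuesday; the first Saturday on or after it is Feb 5, 2050 (4 days later).
From Feb 5, 2050 to Nov 15, 2052: 329 + 365 + 320 = 1014 days (rest of 2050, 2051, to Nov 15, 2052 in 2052).
1014 ÷ 7 = 144 full weeks with remainder 6, so 144 more Saturdays after the first → 145.

145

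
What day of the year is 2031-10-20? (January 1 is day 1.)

Days in months before October: 31 + 28 + 31 + 30 + 31 + 30 + 31 + 31 + 30 = 273.
Plus 20 days into October → day 293.

293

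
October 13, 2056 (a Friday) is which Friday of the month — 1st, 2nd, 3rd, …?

Day 13 falls in week ⌈13/7⌉ of the month.
Days 1–7 hold the 1st Friday, 8–14 the 2nd, 15–21 the 3rd, 22–28 the 4th, 29–31 the 5th.
13 is in the range for the 2nd.

2nd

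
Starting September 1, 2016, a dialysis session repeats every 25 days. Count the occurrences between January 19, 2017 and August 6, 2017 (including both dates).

Occurrences land 25·i days after September 1, 2016 for i = 0, 1, 2, …
January 19, 2017 is 140 days after the start; 140 ÷ 25 = 5 remainder 15; since the remainder is 15, round up to i = 6. First occurrence in the window: #7 on January 29, 2017 (6×25 = 150 days in).
August 6, 2017 is 339 days after the start; 339 ÷ 25 = 13 remainder 14. Last occurrence in the window: #14 on July 23, 2017.
Occurrences #7 through #14: 8 in total.

8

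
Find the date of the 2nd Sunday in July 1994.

10 July 1994

The first Sunday of July 1994 is July 3.
The 2nd Sunday is 1 weeks later: 3 + 7 = 10.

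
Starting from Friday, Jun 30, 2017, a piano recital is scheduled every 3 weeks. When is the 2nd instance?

The 2nd occurrence is 1 interval after the first: 1 × 21 = 21 days after Jun 30, 2017.
Jun has 30 days — 0 days to the end of Jun leaves 21.
21 days into Jul → Jul 21, 2017.

Jul 21, 2017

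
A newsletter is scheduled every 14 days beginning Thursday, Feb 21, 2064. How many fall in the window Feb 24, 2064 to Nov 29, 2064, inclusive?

Occurrences land 14·i days after Feb 21, 2064 for i = 0, 1, 2, …
Feb 24, 2064 is 3 days after the start; 3 ÷ 14 = 0 remainder 3; since the remainder is 3, round up to i = 1. First occurrence in the window: #2 on Mar 6, 2064 (1×14 = 14 days in).
Nov 29, 2064 is 282 days after the start; 282 ÷ 14 = 20 remainder 2. Last occurrence in the window: #21 on Nov 27, 2064.
Occurrences #2 through #21: 20 in total.

20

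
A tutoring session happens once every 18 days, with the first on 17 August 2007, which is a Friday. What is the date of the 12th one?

The 12th occurrence is 11 intervals after the first: 11 × 18 = 198 days after 17 August 2007.
August has 31 days — 14 days to the end of August leaves 184.
September has 30 days (154 left).
October has 31 days (123 left).
November has 30 days (93 left).
December has 31 days (62 left).
January has 31 days (31 left).
February has 29 days (2 left).
2 days into March → 2 March 2008.

2 March 2008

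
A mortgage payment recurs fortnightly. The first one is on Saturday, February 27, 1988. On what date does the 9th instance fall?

The 9th occurrence is 8 intervals after the first: 8 × 14 = 112 days after February 27, 1988.
February has 29 days — 2 days to the end of February leaves 110.
March has 31 days (79 left).
April has 30 days (49 left).
May has 31 days (18 left).
18 days into June → June 18, 1988.

June 18, 1988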